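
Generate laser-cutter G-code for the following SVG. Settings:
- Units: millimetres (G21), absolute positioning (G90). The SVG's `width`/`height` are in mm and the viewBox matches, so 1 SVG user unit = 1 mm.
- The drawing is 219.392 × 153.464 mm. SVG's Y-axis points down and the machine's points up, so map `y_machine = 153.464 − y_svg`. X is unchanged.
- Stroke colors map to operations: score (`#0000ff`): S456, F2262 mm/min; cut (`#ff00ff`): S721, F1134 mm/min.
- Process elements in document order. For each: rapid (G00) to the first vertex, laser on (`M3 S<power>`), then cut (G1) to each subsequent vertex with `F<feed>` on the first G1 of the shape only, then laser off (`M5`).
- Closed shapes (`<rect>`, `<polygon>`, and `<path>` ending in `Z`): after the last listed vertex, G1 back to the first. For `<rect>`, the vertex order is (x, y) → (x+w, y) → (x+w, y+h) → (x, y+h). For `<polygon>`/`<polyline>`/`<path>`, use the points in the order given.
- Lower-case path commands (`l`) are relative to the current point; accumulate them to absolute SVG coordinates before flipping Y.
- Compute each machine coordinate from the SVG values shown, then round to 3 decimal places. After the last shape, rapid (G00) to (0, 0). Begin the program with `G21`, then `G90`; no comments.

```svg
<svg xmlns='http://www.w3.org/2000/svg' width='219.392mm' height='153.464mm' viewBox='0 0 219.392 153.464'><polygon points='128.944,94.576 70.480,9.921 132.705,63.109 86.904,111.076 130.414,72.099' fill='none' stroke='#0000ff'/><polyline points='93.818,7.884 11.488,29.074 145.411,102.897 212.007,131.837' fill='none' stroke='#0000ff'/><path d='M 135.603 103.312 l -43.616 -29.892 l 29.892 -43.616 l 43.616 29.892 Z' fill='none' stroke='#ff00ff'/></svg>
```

viewBox `0 0 219.392 153.464` with mm width/height → 1 unit = 1 mm. Flip: y_m = 153.464 − y_svg.

**Shape 1** — `<polygon>` closed polygon, stroke `#0000ff` → score (S456, F2262). Machine vertices: (128.944,58.888) → (70.480,143.543) → (132.705,90.355) → (86.904,42.388) → (130.414,81.365) → (128.944,58.888). Closed: final G1 returns to the first vertex.

**Shape 2** — `<polyline>` open polyline, stroke `#0000ff` → score (S456, F2262). Machine vertices: (93.818,145.580) → (11.488,124.390) → (145.411,50.567) → (212.007,21.627). Open path.

**Shape 3** — `<path>` regular polygon, stroke `#ff00ff` → cut (S721, F1134). Machine vertices: (135.603,50.152) → (91.987,80.044) → (121.879,123.660) → (165.495,93.768) → (135.603,50.152). Closed: final G1 returns to the first vertex.

G21
G90
G00 X128.944 Y58.888
M3 S456
G1 X70.480 Y143.543 F2262
G1 X132.705 Y90.355
G1 X86.904 Y42.388
G1 X130.414 Y81.365
G1 X128.944 Y58.888
M5
G00 X93.818 Y145.580
M3 S456
G1 X11.488 Y124.390 F2262
G1 X145.411 Y50.567
G1 X212.007 Y21.627
M5
G00 X135.603 Y50.152
M3 S721
G1 X91.987 Y80.044 F1134
G1 X121.879 Y123.660
G1 X165.495 Y93.768
G1 X135.603 Y50.152
M5
G00 X0.000 Y0.000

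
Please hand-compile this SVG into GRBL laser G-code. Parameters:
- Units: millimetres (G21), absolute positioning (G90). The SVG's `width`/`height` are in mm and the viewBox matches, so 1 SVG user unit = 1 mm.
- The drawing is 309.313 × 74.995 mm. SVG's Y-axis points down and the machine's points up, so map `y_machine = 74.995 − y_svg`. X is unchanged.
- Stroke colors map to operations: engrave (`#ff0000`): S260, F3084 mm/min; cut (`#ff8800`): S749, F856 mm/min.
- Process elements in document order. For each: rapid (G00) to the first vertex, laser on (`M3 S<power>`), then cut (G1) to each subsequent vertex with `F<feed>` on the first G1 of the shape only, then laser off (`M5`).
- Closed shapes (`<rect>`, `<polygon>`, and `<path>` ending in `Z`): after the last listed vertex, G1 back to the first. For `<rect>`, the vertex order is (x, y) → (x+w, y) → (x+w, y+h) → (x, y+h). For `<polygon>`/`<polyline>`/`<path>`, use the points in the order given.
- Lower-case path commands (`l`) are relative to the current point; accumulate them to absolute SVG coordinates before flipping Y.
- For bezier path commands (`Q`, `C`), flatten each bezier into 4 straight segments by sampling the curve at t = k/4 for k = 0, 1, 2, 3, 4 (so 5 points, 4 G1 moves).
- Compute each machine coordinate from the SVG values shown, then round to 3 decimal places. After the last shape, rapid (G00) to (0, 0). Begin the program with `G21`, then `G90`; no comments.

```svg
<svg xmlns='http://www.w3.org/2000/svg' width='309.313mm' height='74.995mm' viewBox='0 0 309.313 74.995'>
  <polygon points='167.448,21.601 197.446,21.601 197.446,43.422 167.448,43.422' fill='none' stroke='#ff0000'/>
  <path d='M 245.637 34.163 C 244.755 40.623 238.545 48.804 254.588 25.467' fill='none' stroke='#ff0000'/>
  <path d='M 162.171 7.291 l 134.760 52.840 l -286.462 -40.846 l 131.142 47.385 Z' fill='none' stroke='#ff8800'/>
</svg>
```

G21
G90
G00 X167.448 Y53.394
M3 S260
G1 X197.446 Y53.394 F3084
G1 X197.446 Y31.573
G1 X167.448 Y31.573
G1 X167.448 Y53.394
M5
G00 X245.637 Y40.832
M3 S260
G1 X244.407 Y36.184 F3084
G1 X243.766 Y34.006
G1 X246.297 Y37.416
G1 X254.588 Y49.528
M5
G00 X162.171 Y67.704
M3 S749
G1 X296.931 Y14.864 F856
G1 X10.469 Y55.710
G1 X141.611 Y8.325
G1 X162.171 Y67.704
M5
G00 X0.000 Y0.000

Since the viewBox matches the mm dimensions, user units are millimetres directly. The only transform is the Y-flip y_m = 74.995 − y_svg.

Shape 1 is a rectangle drawn with `<polygon>`. Its stroke #ff0000 means engrave at S260, F3084. After flipping Y the toolpath is (167.448,53.394) → (197.446,53.394) → (197.446,31.573) → (167.448,31.573) → (167.448,53.394), returning to the start.

Shape 2 is a cubic bezier drawn with `<path>`. Its stroke #ff0000 means engrave at S260, F3084. After flipping Y the toolpath is (245.637,40.832) → (244.407,36.184) → (243.766,34.006) → (246.297,37.416) → (254.588,49.528).

Shape 3 is a closed polygon drawn with `<path>`. Its stroke #ff8800 means cut at S749, F856. After flipping Y the toolpath is (162.171,67.704) → (296.931,14.864) → (10.469,55.710) → (141.611,8.325) → (162.171,67.704), returning to the start.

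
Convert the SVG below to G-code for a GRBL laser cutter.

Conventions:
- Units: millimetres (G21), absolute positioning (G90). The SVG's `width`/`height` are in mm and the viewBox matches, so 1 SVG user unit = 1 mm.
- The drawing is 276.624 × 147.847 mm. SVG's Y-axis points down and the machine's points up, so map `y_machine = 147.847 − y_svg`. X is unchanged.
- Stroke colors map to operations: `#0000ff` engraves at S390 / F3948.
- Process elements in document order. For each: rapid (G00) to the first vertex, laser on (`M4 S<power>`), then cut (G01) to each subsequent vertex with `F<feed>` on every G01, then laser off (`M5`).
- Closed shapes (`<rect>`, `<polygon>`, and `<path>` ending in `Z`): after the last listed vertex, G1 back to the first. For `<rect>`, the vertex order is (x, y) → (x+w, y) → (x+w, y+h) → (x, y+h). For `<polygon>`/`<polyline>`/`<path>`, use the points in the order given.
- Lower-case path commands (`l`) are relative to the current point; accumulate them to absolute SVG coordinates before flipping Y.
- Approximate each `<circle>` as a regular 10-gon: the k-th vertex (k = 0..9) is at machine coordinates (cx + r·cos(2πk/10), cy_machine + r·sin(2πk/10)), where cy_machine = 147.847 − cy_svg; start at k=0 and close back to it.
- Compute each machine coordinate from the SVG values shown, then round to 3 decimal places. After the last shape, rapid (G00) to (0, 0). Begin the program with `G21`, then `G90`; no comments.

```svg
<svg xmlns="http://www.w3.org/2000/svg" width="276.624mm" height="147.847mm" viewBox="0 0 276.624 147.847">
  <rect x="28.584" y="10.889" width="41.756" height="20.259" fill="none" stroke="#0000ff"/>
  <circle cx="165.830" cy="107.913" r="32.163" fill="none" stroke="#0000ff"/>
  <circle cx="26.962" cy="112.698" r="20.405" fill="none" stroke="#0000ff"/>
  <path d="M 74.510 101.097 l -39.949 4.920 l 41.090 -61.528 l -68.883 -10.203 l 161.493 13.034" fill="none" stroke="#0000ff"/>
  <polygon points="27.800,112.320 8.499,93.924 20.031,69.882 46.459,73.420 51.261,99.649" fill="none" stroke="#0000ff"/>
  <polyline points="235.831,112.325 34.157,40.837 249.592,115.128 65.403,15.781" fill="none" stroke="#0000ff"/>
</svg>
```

G21
G90
G00 X28.584 Y136.958
M4 S390
G01 X70.340 Y136.958 F3948
G01 X70.340 Y116.699 F3948
G01 X28.584 Y116.699 F3948
G01 X28.584 Y136.958 F3948
M5
G00 X197.993 Y39.934
M4 S390
G01 X191.850 Y58.839 F3948
G01 X175.769 Y70.523 F3948
G01 X155.891 Y70.523 F3948
G01 X139.810 Y58.839 F3948
G01 X133.667 Y39.934 F3948
G01 X139.810 Y21.029 F3948
G01 X155.891 Y9.345 F3948
G01 X175.769 Y9.345 F3948
G01 X191.850 Y21.029 F3948
G01 X197.993 Y39.934 F3948
M5
G00 X47.367 Y35.149
M4 S390
G01 X43.470 Y47.143 F3948
G01 X33.267 Y54.555 F3948
G01 X20.657 Y54.555 F3948
G01 X10.454 Y47.143 F3948
G01 X6.557 Y35.149 F3948
G01 X10.454 Y23.155 F3948
G01 X20.657 Y15.743 F3948
G01 X33.267 Y15.743 F3948
G01 X43.470 Y23.155 F3948
G01 X47.367 Y35.149 F3948
M5
G00 X74.510 Y46.750
M4 S390
G01 X34.561 Y41.830 F3948
G01 X75.651 Y103.358 F3948
G01 X6.768 Y113.561 F3948
G01 X168.261 Y100.527 F3948
M5
G00 X27.800 Y35.527
M4 S390
G01 X8.499 Y53.923 F3948
G01 X20.031 Y77.965 F3948
G01 X46.459 Y74.427 F3948
G01 X51.261 Y48.198 F3948
G01 X27.800 Y35.527 F3948
M5
G00 X235.831 Y35.522
M4 S390
G01 X34.157 Y107.010 F3948
G01 X249.592 Y32.719 F3948
G01 X65.403 Y132.066 F3948
M5
G00 X0.000 Y0.000

Since the viewBox matches the mm dimensions, user units are millimetres directly. The only transform is the Y-flip y_m = 147.847 − y_svg.

Shape 1 is a rectangle drawn with `<rect>`. Its stroke #0000ff means engrave at S390, F3948. After flipping Y the toolpath is (28.584,136.958) → (70.340,136.958) → (70.340,116.699) → (28.584,116.699) → (28.584,136.958), returning to the start.

Shape 2 is a circle drawn with `<circle>`. Its stroke #0000ff means engrave at S390, F3948. After flipping Y the toolpath is (197.993,39.934) → (191.850,58.839) → (175.769,70.523) → (155.891,70.523) → (139.810,58.839) → (133.667,39.934) → (139.810,21.029) → (155.891,9.345) → (175.769,9.345) → (191.850,21.029) → (197.993,39.934), returning to the start.

Shape 3 is a circle drawn with `<circle>`. Its stroke #0000ff means engrave at S390, F3948. After flipping Y the toolpath is (47.367,35.149) → (43.470,47.143) → (33.267,54.555) → (20.657,54.555) → (10.454,47.143) → (6.557,35.149) → (10.454,23.155) → (20.657,15.743) → (33.267,15.743) → (43.470,23.155) → (47.367,35.149), returning to the start.

Shape 4 is a open polyline drawn with `<path>`. Its stroke #0000ff means engrave at S390, F3948. After flipping Y the toolpath is (74.510,46.750) → (34.561,41.830) → (75.651,103.358) → (6.768,113.561) → (168.261,100.527).

Shape 5 is a regular polygon drawn with `<polygon>`. Its stroke #0000ff means engrave at S390, F3948. After flipping Y the toolpath is (27.800,35.527) → (8.499,53.923) → (20.031,77.965) → (46.459,74.427) → (51.261,48.198) → (27.800,35.527), returning to the start.

Shape 6 is a open polyline drawn with `<polyline>`. Its stroke #0000ff means engrave at S390, F3948. After flipping Y the toolpath is (235.831,35.522) → (34.157,107.010) → (249.592,32.719) → (65.403,132.066).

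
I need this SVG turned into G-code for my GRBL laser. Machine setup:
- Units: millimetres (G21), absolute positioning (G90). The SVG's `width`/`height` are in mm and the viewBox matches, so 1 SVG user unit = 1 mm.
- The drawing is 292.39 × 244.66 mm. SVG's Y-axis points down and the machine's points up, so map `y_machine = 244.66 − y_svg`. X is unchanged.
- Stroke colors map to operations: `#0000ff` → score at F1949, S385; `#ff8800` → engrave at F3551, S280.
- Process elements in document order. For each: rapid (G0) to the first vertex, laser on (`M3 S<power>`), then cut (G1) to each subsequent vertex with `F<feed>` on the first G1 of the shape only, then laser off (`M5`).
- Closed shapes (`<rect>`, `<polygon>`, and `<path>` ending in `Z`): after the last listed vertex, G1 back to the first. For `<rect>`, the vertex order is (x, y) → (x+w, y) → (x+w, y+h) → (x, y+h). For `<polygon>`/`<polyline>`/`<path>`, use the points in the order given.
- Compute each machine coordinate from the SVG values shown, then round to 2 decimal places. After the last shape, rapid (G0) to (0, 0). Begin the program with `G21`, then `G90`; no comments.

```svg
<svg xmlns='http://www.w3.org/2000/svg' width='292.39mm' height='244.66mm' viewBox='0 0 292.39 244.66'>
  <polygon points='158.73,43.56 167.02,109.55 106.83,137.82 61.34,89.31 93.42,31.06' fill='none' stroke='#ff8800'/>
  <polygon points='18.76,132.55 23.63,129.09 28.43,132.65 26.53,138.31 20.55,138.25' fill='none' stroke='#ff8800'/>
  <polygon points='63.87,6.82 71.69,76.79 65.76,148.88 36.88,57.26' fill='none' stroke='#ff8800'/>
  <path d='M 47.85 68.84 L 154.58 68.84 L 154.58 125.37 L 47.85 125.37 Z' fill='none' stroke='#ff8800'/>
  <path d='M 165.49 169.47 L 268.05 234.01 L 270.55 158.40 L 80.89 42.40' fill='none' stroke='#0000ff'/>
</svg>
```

G21
G90
G0 X158.73 Y201.10
M3 S280
G1 X167.02 Y135.11 F3551
G1 X106.83 Y106.84
G1 X61.34 Y155.35
G1 X93.42 Y213.60
G1 X158.73 Y201.10
M5
G0 X18.76 Y112.11
M3 S280
G1 X23.63 Y115.57 F3551
G1 X28.43 Y112.01
G1 X26.53 Y106.35
G1 X20.55 Y106.41
G1 X18.76 Y112.11
M5
G0 X63.87 Y237.84
M3 S280
G1 X71.69 Y167.87 F3551
G1 X65.76 Y95.78
G1 X36.88 Y187.40
G1 X63.87 Y237.84
M5
G0 X47.85 Y175.82
M3 S280
G1 X154.58 Y175.82 F3551
G1 X154.58 Y119.29
G1 X47.85 Y119.29
G1 X47.85 Y175.82
M5
G0 X165.49 Y75.19
M3 S385
G1 X268.05 Y10.65 F1949
G1 X270.55 Y86.26
G1 X80.89 Y202.26
M5
G0 X0.00 Y0.00

Since the viewBox matches the mm dimensions, user units are millimetres directly. The only transform is the Y-flip y_m = 244.66 − y_svg.

Shape 1 is a regular polygon drawn with `<polygon>`. Its stroke #ff8800 means engrave at S280, F3551. After flipping Y the toolpath is (158.73,201.10) → (167.02,135.11) → (106.83,106.84) → (61.34,155.35) → (93.42,213.60) → (158.73,201.10), returning to the start.

Shape 2 is a regular polygon drawn with `<polygon>`. Its stroke #ff8800 means engrave at S280, F3551. After flipping Y the toolpath is (18.76,112.11) → (23.63,115.57) → (28.43,112.01) → (26.53,106.35) → (20.55,106.41) → (18.76,112.11), returning to the start.

Shape 3 is a closed polygon drawn with `<polygon>`. Its stroke #ff8800 means engrave at S280, F3551. After flipping Y the toolpath is (63.87,237.84) → (71.69,167.87) → (65.76,95.78) → (36.88,187.40) → (63.87,237.84), returning to the start.

Shape 4 is a rectangle drawn with `<path>`. Its stroke #ff8800 means engrave at S280, F3551. After flipping Y the toolpath is (47.85,175.82) → (154.58,175.82) → (154.58,119.29) → (47.85,119.29) → (47.85,175.82), returning to the start.

Shape 5 is a open polyline drawn with `<path>`. Its stroke #0000ff means score at S385, F1949. After flipping Y the toolpath is (165.49,75.19) → (268.05,10.65) → (270.55,86.26) → (80.89,202.26).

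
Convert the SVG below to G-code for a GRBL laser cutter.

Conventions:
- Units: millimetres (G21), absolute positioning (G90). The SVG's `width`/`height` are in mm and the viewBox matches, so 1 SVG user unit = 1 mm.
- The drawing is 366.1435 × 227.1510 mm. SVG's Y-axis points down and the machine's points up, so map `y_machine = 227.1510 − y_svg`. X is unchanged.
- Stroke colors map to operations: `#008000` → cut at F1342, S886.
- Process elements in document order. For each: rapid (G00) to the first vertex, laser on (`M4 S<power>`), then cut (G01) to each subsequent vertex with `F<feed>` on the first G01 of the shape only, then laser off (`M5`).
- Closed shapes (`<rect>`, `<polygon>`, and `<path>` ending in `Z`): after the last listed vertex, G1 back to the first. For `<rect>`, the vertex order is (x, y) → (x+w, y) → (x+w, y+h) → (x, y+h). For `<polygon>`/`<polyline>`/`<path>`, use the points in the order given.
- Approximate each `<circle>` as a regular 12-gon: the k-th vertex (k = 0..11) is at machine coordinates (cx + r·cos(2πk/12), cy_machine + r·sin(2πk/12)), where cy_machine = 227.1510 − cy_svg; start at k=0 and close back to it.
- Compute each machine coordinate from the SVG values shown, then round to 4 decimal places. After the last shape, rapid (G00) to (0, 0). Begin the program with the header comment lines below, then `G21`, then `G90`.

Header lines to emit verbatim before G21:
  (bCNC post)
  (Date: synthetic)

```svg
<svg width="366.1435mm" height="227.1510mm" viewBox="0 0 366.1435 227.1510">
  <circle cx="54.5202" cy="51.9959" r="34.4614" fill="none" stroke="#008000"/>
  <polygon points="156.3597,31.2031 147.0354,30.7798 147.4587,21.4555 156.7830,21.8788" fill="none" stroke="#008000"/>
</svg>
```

(bCNC post)
(Date: synthetic)
G21
G90
G00 X88.9816 Y175.1551
M4 S886
G01 X84.3646 Y192.3858 F1342
G01 X71.7509 Y204.9995
G01 X54.5202 Y209.6165
G01 X37.2895 Y204.9995
G01 X24.6758 Y192.3858
G01 X20.0588 Y175.1551
G01 X24.6758 Y157.9244
G01 X37.2895 Y145.3107
G01 X54.5202 Y140.6937
G01 X71.7509 Y145.3107
G01 X84.3646 Y157.9244
G01 X88.9816 Y175.1551
M5
G00 X156.3597 Y195.9479
M4 S886
G01 X147.0354 Y196.3712 F1342
G01 X147.4587 Y205.6955
G01 X156.7830 Y205.2722
G01 X156.3597 Y195.9479
M5
G00 X0.0000 Y0.0000

viewBox `0 0 366.1435 227.1510` with mm width/height → 1 unit = 1 mm. Flip: y_m = 227.1510 − y_svg.

**Shape 1** — `<circle>` circle, stroke `#008000` → cut (S886, F1342). Machine vertices: (88.9816,175.1551) → (84.3646,192.3858) → (71.7509,204.9995) → (54.5202,209.6165) → (37.2895,204.9995) → (24.6758,192.3858) → (20.0588,175.1551) → (24.6758,157.9244) → (37.2895,145.3107) → (54.5202,140.6937) → (71.7509,145.3107) → (84.3646,157.9244) → (88.9816,175.1551). Closed: final G1 returns to the first vertex.

**Shape 2** — `<polygon>` regular polygon, stroke `#008000` → cut (S886, F1342). Machine vertices: (156.3597,195.9479) → (147.0354,196.3712) → (147.4587,205.6955) → (156.7830,205.2722) → (156.3597,195.9479). Closed: final G1 returns to the first vertex.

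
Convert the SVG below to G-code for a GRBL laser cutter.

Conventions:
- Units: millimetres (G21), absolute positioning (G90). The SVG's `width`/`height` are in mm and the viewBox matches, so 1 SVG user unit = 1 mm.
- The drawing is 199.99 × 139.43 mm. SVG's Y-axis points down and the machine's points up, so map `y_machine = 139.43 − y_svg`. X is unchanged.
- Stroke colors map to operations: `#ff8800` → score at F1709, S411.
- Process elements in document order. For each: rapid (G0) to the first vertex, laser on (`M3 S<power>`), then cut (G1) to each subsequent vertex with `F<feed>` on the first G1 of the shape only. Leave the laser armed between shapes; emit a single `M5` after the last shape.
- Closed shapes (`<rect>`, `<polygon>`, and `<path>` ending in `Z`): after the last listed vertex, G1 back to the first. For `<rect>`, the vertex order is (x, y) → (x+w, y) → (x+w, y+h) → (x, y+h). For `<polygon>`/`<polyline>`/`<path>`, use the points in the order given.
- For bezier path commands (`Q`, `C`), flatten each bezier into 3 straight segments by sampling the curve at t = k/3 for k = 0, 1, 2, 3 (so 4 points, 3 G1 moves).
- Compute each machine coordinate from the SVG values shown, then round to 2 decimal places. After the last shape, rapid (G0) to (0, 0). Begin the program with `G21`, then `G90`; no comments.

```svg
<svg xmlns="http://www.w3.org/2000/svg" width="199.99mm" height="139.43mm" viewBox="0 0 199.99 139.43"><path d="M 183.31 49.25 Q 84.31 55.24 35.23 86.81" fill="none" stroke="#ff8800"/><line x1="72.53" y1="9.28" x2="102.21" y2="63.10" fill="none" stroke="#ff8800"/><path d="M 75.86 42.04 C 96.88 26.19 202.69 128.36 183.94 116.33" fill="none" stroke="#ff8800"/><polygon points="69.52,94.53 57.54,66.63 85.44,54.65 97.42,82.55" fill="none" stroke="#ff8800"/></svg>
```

1 u = 1 mm; y_m = 139.43 − y.

[1] `<path>` quadratic bezier, #ff8800→score S411 F1709: (183.31,90.18) → (122.86,83.34) → (73.50,70.82) → (35.23,52.62)

[2] `<line>` line segment, #ff8800→score S411 F1709: (72.53,130.15) → (102.21,76.33)

[3] `<path>` cubic bezier, #ff8800→score S411 F1709: (75.86,97.39) → (117.39,82.50) → (168.92,40.54) → (183.94,23.10)

[4] `<polygon>` regular polygon, #ff8800→score S411 F1709: (69.52,44.90) → (57.54,72.80) → (85.44,84.78) → (97.42,56.88) → (69.52,44.90) (closed)

G21
G90
G0 X183.31 Y90.18
M3 S411
G1 X122.86 Y83.34 F1709
G1 X73.50 Y70.82
G1 X35.23 Y52.62
G0 X72.53 Y130.15
M3 S411
G1 X102.21 Y76.33 F1709
G0 X75.86 Y97.39
M3 S411
G1 X117.39 Y82.50 F1709
G1 X168.92 Y40.54
G1 X183.94 Y23.10
G0 X69.52 Y44.90
M3 S411
G1 X57.54 Y72.80 F1709
G1 X85.44 Y84.78
G1 X97.42 Y56.88
G1 X69.52 Y44.90
M5
G0 X0.00 Y0.00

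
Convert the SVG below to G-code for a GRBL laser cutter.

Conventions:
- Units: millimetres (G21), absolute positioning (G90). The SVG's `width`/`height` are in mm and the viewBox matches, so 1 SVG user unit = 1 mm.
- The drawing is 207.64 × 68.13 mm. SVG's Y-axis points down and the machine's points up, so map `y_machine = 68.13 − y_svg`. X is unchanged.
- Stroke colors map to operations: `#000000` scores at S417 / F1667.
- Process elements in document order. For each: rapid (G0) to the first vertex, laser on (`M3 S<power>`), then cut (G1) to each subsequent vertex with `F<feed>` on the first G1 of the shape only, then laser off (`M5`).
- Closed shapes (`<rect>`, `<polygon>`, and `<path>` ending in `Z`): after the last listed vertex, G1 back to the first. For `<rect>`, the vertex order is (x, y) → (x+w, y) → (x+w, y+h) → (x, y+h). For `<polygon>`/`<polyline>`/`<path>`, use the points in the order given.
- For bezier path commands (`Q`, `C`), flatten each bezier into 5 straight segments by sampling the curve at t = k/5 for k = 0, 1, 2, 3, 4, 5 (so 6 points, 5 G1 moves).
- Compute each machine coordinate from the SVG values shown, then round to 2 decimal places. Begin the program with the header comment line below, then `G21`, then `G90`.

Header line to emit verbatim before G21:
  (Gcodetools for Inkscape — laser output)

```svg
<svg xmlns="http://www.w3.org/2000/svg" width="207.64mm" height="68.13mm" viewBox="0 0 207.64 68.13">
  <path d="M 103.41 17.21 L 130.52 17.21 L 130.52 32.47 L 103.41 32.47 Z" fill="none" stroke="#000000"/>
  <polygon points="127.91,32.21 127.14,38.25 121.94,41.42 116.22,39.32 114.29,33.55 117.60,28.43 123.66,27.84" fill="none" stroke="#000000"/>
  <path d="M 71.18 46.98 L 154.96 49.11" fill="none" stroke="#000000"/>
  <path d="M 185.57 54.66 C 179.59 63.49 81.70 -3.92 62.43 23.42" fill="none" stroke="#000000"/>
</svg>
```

(Gcodetools for Inkscape — laser output)
G21
G90
G0 X103.41 Y50.92
M3 S417
G1 X130.52 Y50.92 F1667
G1 X130.52 Y35.66
G1 X103.41 Y35.66
G1 X103.41 Y50.92
M5
G0 X127.91 Y35.92
M3 S417
G1 X127.14 Y29.88 F1667
G1 X121.94 Y26.71
G1 X116.22 Y28.81
G1 X114.29 Y34.58
G1 X117.60 Y39.70
G1 X123.66 Y40.29
G1 X127.91 Y35.92
M5
G0 X71.18 Y21.15
M3 S417
G1 X154.96 Y19.02 F1667
M5
G0 X185.57 Y13.47
M3 S417
G1 X172.32 Y15.95 F1667
G1 X145.19 Y28.53
G1 X112.38 Y42.98
G1 X82.06 Y51.11
G1 X62.43 Y44.71
M5

1 u = 1 mm; y_m = 68.13 − y.

[1] `<path>` rectangle, #000000→score S417 F1667: (103.41,50.92) → (130.52,50.92) → (130.52,35.66) → (103.41,35.66) → (103.41,50.92) (closed)

[2] `<polygon>` regular polygon, #000000→score S417 F1667: (127.91,35.92) → (127.14,29.88) → (121.94,26.71) → (116.22,28.81) → (114.29,34.58) → (117.60,39.70) → (123.66,40.29) → (127.91,35.92) (closed)

[3] `<path>` line segment, #000000→score S417 F1667: (71.18,21.15) → (154.96,19.02)

[4] `<path>` cubic bezier, #000000→score S417 F1667: (185.57,13.47) → (172.32,15.95) → (145.19,28.53) → (112.38,42.98) → (82.06,51.11) → (62.43,44.71)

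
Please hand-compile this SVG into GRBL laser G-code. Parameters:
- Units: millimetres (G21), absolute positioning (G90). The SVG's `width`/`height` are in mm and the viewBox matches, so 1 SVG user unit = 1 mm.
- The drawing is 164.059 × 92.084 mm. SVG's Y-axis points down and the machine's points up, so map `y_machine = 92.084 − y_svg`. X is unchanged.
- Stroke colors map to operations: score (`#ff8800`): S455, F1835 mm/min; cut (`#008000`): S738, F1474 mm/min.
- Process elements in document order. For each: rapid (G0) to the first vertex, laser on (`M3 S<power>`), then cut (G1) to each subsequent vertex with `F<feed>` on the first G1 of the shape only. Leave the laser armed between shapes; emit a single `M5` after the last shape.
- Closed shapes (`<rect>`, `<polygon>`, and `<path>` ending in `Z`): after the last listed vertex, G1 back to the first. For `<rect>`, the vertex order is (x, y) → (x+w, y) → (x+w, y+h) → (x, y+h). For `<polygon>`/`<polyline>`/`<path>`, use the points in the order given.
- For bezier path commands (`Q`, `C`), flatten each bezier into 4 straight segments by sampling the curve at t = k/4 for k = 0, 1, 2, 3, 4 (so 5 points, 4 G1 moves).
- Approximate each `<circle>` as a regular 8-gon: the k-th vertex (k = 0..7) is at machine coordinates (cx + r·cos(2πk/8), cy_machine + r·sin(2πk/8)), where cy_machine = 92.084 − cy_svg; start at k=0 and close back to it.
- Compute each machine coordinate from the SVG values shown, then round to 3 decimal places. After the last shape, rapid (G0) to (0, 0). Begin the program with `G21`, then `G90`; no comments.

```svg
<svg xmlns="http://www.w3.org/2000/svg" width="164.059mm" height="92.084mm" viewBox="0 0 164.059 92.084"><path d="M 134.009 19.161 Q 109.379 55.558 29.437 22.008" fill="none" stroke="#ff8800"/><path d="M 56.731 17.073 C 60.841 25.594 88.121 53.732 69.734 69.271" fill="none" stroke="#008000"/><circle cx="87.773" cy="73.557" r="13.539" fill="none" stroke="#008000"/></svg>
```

1 u = 1 mm; y_m = 92.084 − y.

[1] `<path>` quadratic bezier, #ff8800→score S455 F1835: (134.009,72.923) → (118.237,59.096) → (95.551,54.013) → (65.951,57.673) → (29.437,70.076)

[2] `<path>` cubic bezier, #008000→cut S738 F1474: (56.731,75.011) → (63.082,65.445) → (71.669,51.544) → (76.037,36.326) → (69.734,22.813)

[3] `<circle>` circle, #008000→cut S738 F1474: (101.312,18.527) → (97.347,28.101) → (87.773,32.066) → (78.199,28.101) → (74.234,18.527) → (78.199,8.953) → (87.773,4.988) → (97.347,8.953) → (101.312,18.527) (closed)

G21
G90
G0 X134.009 Y72.923
M3 S455
G1 X118.237 Y59.096 F1835
G1 X95.551 Y54.013
G1 X65.951 Y57.673
G1 X29.437 Y70.076
G0 X56.731 Y75.011
M3 S738
G1 X63.082 Y65.445 F1474
G1 X71.669 Y51.544
G1 X76.037 Y36.326
G1 X69.734 Y22.813
G0 X101.312 Y18.527
M3 S738
G1 X97.347 Y28.101 F1474
G1 X87.773 Y32.066
G1 X78.199 Y28.101
G1 X74.234 Y18.527
G1 X78.199 Y8.953
G1 X87.773 Y4.988
G1 X97.347 Y8.953
G1 X101.312 Y18.527
M5
G0 X0.000 Y0.000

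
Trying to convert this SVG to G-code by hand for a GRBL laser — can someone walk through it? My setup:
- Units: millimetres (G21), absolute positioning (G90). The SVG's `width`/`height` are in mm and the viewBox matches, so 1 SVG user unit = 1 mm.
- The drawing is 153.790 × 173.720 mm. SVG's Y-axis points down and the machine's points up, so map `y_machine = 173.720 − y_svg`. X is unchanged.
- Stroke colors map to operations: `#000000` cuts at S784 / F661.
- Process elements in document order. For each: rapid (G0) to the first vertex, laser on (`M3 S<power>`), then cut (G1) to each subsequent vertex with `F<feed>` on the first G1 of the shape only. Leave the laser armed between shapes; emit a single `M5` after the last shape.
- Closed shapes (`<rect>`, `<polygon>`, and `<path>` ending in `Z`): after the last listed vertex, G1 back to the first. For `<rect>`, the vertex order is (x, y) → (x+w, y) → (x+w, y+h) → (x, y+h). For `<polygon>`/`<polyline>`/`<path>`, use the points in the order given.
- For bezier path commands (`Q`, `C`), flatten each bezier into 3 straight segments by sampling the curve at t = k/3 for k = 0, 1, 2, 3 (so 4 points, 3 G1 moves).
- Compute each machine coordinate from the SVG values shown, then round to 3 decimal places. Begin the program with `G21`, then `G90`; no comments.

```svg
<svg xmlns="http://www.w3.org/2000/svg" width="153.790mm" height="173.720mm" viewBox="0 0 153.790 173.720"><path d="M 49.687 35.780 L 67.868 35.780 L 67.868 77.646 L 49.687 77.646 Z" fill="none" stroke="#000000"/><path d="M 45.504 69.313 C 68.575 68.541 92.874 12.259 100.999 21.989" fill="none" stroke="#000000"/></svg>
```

G21
G90
G0 X49.687 Y137.940
M3 S784
G1 X67.868 Y137.940 F661
G1 X67.868 Y96.074
G1 X49.687 Y96.074
G1 X49.687 Y137.940
G0 X45.504 Y104.407
M3 S784
G1 X68.340 Y119.182 F661
G1 X88.127 Y143.958
G1 X100.999 Y151.731
M5

1 u = 1 mm; y_m = 173.720 − y.

[1] `<path>` rectangle, #000000→cut S784 F661: (49.687,137.940) → (67.868,137.940) → (67.868,96.074) → (49.687,96.074) → (49.687,137.940) (closed)

[2] `<path>` cubic bezier, #000000→cut S784 F661: (45.504,104.407) → (68.340,119.182) → (88.127,143.958) → (100.999,151.731)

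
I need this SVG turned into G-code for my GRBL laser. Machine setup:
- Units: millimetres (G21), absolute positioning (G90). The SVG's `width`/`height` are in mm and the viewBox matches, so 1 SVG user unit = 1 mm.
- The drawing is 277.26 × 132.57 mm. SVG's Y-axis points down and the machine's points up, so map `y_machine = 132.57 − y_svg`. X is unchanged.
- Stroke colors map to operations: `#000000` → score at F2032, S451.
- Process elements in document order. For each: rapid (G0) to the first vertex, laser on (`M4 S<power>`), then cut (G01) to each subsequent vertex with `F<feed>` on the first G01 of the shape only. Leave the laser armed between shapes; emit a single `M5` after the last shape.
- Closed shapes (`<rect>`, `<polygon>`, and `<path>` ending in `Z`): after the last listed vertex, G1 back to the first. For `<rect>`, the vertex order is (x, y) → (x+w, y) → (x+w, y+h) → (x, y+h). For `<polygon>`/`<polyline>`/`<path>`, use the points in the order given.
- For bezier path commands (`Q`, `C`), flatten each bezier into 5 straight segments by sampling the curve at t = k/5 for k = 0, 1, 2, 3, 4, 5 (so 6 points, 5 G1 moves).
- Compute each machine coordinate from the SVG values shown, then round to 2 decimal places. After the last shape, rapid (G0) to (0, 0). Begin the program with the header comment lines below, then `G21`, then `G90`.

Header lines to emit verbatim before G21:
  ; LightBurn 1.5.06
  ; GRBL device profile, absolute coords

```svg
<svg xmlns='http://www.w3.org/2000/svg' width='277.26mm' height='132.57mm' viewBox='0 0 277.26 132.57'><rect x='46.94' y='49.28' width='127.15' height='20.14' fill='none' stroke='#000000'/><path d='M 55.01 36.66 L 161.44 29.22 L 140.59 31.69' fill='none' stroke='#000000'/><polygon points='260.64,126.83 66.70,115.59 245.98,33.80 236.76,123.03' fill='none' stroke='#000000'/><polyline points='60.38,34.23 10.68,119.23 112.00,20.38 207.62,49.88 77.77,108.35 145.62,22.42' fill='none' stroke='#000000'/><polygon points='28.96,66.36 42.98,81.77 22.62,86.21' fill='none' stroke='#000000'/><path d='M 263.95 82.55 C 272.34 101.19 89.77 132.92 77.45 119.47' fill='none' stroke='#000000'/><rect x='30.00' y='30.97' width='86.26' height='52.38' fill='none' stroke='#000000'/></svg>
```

; LightBurn 1.5.06
; GRBL device profile, absolute coords
G21
G90
G0 X46.94 Y83.29
M4 S451
G01 X174.09 Y83.29 F2032
G01 X174.09 Y63.15
G01 X46.94 Y63.15
G01 X46.94 Y83.29
G0 X55.01 Y95.91
M4 S451
G01 X161.44 Y103.35 F2032
G01 X140.59 Y100.88
G0 X260.64 Y5.74
M4 S451
G01 X66.70 Y16.98 F2032
G01 X245.98 Y98.77
G01 X236.76 Y9.54
G01 X260.64 Y5.74
G0 X60.38 Y98.34
M4 S451
G01 X10.68 Y13.34 F2032
G01 X112.00 Y112.19
G01 X207.62 Y82.69
G01 X77.77 Y24.22
G01 X145.62 Y110.15
G0 X28.96 Y66.21
M4 S451
G01 X42.98 Y50.80 F2032
G01 X22.62 Y46.36
G01 X28.96 Y66.21
G0 X263.95 Y50.02
M4 S451
G01 X248.96 Y37.73 F2032
G01 X205.47 Y25.10
G01 X150.84 Y14.92
G01 X102.38 Y9.99
G01 X77.45 Y13.10
G0 X30.00 Y101.60
M4 S451
G01 X116.26 Y101.60 F2032
G01 X116.26 Y49.22
G01 X30.00 Y49.22
G01 X30.00 Y101.60
M5
G0 X0.00 Y0.00

viewBox `0 0 277.26 132.57` with mm width/height → 1 unit = 1 mm. Flip: y_m = 132.57 − y_svg.

**Shape 1** — `<rect>` rectangle, stroke `#000000` → score (S451, F2032). Machine vertices: (46.94,83.29) → (174.09,83.29) → (174.09,63.15) → (46.94,63.15) → (46.94,83.29). Closed: final G1 returns to the first vertex.

**Shape 2** — `<path>` open polyline, stroke `#000000` → score (S451, F2032). Machine vertices: (55.01,95.91) → (161.44,103.35) → (140.59,100.88). Open path.

**Shape 3** — `<polygon>` closed polygon, stroke `#000000` → score (S451, F2032). Machine vertices: (260.64,5.74) → (66.70,16.98) → (245.98,98.77) → (236.76,9.54) → (260.64,5.74). Closed: final G1 returns to the first vertex.

**Shape 4** — `<polyline>` open polyline, stroke `#000000` → score (S451, F2032). Machine vertices: (60.38,98.34) → (10.68,13.34) → (112.00,112.19) → (207.62,82.69) → (77.77,24.22) → (145.62,110.15). Open path.

**Shape 5** — `<polygon>` regular polygon, stroke `#000000` → score (S451, F2032). Machine vertices: (28.96,66.21) → (42.98,50.80) → (22.62,46.36) → (28.96,66.21). Closed: final G1 returns to the first vertex.

**Shape 6** — `<path>` cubic bezier, stroke `#000000` → score (S451, F2032). Control points (SVG): P0=(263.95,82.55), P1=(272.34,101.19), P2=(89.77,132.92), P3=(77.45,119.47); sampled at t=k/5. Machine vertices: (263.95,50.02) → (248.96,37.73) → (205.47,25.10) → (150.84,14.92) → (102.38,9.99) → (77.45,13.10). Open path.

**Shape 7** — `<rect>` rectangle, stroke `#000000` → score (S451, F2032). Machine vertices: (30.00,101.60) → (116.26,101.60) → (116.26,49.22) → (30.00,49.22) → (30.00,101.60). Closed: final G1 returns to the first vertex.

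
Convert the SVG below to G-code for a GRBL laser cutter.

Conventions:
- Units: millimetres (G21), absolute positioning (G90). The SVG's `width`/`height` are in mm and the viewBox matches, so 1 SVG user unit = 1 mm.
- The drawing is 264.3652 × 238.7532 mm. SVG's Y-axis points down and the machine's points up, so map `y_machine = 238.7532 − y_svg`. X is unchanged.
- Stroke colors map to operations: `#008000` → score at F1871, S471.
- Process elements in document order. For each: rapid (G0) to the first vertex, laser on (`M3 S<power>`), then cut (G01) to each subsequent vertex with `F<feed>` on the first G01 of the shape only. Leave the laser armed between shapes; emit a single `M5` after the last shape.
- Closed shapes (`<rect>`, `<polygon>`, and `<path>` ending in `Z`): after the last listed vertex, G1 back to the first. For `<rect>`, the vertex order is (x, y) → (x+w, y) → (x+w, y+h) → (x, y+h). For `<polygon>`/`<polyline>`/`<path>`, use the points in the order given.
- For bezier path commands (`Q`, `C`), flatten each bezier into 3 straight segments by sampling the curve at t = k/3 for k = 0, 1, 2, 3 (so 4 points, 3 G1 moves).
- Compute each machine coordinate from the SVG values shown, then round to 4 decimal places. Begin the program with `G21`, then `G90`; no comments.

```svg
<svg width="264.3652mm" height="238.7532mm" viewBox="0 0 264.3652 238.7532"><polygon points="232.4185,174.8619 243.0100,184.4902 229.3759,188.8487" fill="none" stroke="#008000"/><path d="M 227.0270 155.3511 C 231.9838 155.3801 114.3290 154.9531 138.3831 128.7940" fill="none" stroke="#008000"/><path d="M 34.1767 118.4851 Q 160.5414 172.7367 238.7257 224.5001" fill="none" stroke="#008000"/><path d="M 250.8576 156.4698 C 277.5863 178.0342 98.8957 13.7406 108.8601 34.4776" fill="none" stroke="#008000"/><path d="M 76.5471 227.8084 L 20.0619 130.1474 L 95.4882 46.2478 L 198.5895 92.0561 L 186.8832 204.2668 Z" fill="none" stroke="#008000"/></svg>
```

1 u = 1 mm; y_m = 238.7532 − y.

[1] `<polygon>` regular polygon, #008000→score S471 F1871: (232.4185,63.8913) → (243.0100,54.2630) → (229.3759,49.9045) → (232.4185,63.8913) (closed)

[2] `<path>` cubic bezier, #008000→score S471 F1871: (227.0270,83.4021) → (200.9029,84.4613) → (151.7757,91.4413) → (138.3831,109.9592)

[3] `<path>` quadratic bezier, #008000→score S471 F1871: (34.1767,120.2681) → (113.0665,84.3768) → (181.2495,49.0385) → (238.7257,14.2531)

[4] `<path>` cubic bezier, #008000→score S471 F1871: (250.8576,82.2834) → (223.7085,108.9351) → (147.1854,177.0723) → (108.8601,204.2756)

[5] `<path>` regular polygon, #008000→score S471 F1871: (76.5471,10.9448) → (20.0619,108.6058) → (95.4882,192.5054) → (198.5895,146.6971) → (186.8832,34.4864) → (76.5471,10.9448) (closed)

G21
G90
G0 X232.4185 Y63.8913
M3 S471
G01 X243.0100 Y54.2630 F1871
G01 X229.3759 Y49.9045
G01 X232.4185 Y63.8913
G0 X227.0270 Y83.4021
M3 S471
G01 X200.9029 Y84.4613 F1871
G01 X151.7757 Y91.4413
G01 X138.3831 Y109.9592
G0 X34.1767 Y120.2681
M3 S471
G01 X113.0665 Y84.3768 F1871
G01 X181.2495 Y49.0385
G01 X238.7257 Y14.2531
G0 X250.8576 Y82.2834
M3 S471
G01 X223.7085 Y108.9351 F1871
G01 X147.1854 Y177.0723
G01 X108.8601 Y204.2756
G0 X76.5471 Y10.9448
M3 S471
G01 X20.0619 Y108.6058 F1871
G01 X95.4882 Y192.5054
G01 X198.5895 Y146.6971
G01 X186.8832 Y34.4864
G01 X76.5471 Y10.9448
M5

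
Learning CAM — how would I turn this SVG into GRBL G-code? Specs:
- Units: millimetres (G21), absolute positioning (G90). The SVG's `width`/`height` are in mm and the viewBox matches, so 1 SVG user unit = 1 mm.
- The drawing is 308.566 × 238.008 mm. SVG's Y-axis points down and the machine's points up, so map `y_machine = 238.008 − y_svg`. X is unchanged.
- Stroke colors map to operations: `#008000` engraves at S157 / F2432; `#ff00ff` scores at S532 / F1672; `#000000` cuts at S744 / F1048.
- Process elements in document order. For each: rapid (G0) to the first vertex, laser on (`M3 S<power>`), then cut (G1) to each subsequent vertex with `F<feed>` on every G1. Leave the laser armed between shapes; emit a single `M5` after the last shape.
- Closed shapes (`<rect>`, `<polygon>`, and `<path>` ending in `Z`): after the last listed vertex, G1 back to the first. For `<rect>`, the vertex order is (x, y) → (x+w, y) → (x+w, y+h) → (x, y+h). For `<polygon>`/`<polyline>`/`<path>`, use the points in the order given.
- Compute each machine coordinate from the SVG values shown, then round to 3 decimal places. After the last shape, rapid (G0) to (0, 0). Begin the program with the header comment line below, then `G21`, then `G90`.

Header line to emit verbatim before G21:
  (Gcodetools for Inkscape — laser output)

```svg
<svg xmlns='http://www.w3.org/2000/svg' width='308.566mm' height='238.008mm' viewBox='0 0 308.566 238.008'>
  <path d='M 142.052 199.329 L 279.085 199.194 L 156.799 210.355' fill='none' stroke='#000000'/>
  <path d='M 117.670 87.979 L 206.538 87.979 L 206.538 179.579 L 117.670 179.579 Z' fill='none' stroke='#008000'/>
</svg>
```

(Gcodetools for Inkscape — laser output)
G21
G90
G0 X142.052 Y38.679
M3 S744
G1 X279.085 Y38.814 F1048
G1 X156.799 Y27.653 F1048
G0 X117.670 Y150.029
M3 S157
G1 X206.538 Y150.029 F2432
G1 X206.538 Y58.429 F2432
G1 X117.670 Y58.429 F2432
G1 X117.670 Y150.029 F2432
M5
G0 X0.000 Y0.000

1 u = 1 mm; y_m = 238.008 − y.

[1] `<path>` open polyline, #000000→cut S744 F1048: (142.052,38.679) → (279.085,38.814) → (156.799,27.653)

[2] `<path>` rectangle, #008000→engrave S157 F2432: (117.670,150.029) → (206.538,150.029) → (206.538,58.429) → (117.670,58.429) → (117.670,150.029) (closed)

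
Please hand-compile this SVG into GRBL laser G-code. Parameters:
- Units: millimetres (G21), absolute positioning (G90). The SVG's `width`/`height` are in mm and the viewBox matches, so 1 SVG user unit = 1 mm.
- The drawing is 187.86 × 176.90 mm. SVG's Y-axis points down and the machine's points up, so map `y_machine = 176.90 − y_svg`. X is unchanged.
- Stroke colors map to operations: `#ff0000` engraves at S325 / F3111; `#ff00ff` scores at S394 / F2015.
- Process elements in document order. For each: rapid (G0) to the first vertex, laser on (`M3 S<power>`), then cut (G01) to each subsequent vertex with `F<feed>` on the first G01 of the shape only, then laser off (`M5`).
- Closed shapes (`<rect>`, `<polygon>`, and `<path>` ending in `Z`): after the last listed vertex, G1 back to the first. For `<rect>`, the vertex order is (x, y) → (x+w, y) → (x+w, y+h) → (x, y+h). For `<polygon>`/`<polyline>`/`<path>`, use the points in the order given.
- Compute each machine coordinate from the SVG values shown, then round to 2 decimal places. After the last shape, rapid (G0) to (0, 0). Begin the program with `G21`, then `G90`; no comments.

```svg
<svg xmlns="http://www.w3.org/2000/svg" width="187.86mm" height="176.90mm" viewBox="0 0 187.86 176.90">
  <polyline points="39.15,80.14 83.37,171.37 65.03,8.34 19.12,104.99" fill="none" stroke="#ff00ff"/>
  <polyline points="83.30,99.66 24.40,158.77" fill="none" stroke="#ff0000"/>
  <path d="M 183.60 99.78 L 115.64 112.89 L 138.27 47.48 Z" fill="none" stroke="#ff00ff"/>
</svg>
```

1 u = 1 mm; y_m = 176.90 − y.

[1] `<polyline>` open polyline, #ff00ff→score S394 F2015: (39.15,96.76) → (83.37,5.53) → (65.03,168.56) → (19.12,71.91)

[2] `<polyline>` line segment, #ff0000→engrave S325 F3111: (83.30,77.24) → (24.40,18.13)

[3] `<path>` regular polygon, #ff00ff→score S394 F2015: (183.60,77.12) → (115.64,64.01) → (138.27,129.42) → (183.60,77.12) (closed)

G21
G90
G0 X39.15 Y96.76
M3 S394
G01 X83.37 Y5.53 F2015
G01 X65.03 Y168.56
G01 X19.12 Y71.91
M5
G0 X83.30 Y77.24
M3 S325
G01 X24.40 Y18.13 F3111
M5
G0 X183.60 Y77.12
M3 S394
G01 X115.64 Y64.01 F2015
G01 X138.27 Y129.42
G01 X183.60 Y77.12
M5
G0 X0.00 Y0.00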